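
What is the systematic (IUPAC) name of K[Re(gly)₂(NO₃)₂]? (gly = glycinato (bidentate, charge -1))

The 1 potassium counter-ion carries a total charge of +1, so each complex ion is 1−.
Ligand charges: 2×nitrato (-1 each), 2×glycinato (-1 each); total -4. So Re + (-4) = 1−, giving Re = +3.
Ligands are named alphabetically: glycinato before nitrato.
The complex ion is anionic, so rhenium takes the -ate form rhenate(III).

potassium bis(glycinato)dinitratorhenate(III)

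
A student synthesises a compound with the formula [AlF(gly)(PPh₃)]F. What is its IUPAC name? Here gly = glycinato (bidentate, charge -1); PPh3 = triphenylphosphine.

The 1 fluoride counter-ion carries a total charge of -1, so each complex ion is 1+.
Ligand charges: 1×fluoro (-1 each), 1×glycinato (-1 each), 1×triphenylphosphine (neutral); total -2. So Al + (-2) = 1+, giving Al = +3.
Ligands are named alphabetically: fluoro before glycinato before triphenylphosphine.

fluoro(glycinato)(triphenylphosphine)aluminium(III) fluoride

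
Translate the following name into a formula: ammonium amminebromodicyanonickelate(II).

Ligands: 1 bromo (Br, -1), 2 cyano (CN, -1), 1 ammine (NH3, neutral). Ligand charge sum = -3.
Charge balance with ammonium (+1) requires 1 complex ion per 1 ammonium.

NH4[NiBr(CN)2(NH3)]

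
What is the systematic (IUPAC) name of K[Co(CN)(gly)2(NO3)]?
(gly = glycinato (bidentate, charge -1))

potassium cyanobis(glycinato)nitratocobaltate(III)

The 1 potassium counter-ion carries a total charge of +1, so each complex ion is 1−.
Ligand charges: 2×glycinato (-1 each), 1×cyano (-1 each), 1×nitrato (-1 each); total -4. So Co + (-4) = 1−, giving Co = +3.
Ligands are named alphabetically: cyano before glycinato before nitrato.
The complex ion is anionic, so cobalt takes the -ate form cobaltate(III).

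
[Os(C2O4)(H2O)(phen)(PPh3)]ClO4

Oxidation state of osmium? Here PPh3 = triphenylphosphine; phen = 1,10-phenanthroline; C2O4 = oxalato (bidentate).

1 perchlorate outside the brackets (-1 each) → the complex ion is 1+.
Ligand charges: 1×H2O neutral; 1×PPh3 neutral; 1×phen neutral; 1×C2O4 = -2; sum -2.
Os + (-2) = 1+ ⇒ Os is +3.

+3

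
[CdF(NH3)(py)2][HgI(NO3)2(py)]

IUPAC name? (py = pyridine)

Both ions are complex: the cation is named first with the plain metal name, the anion second with the -ate form; each ion's ligands are alphabetised independently.
Cadmium is always +2 in its complexes; the cation's ligand charges sum to -1, so the complex cation is 1+.
A 1:1 salt means the anion carries the equal and opposite charge, 1−.
Anion: ligand charges sum to -3; for the ion to be 1−, Hg = +2.

amminefluorobis(pyridine)cadmium(II) iododinitrato(pyridine)mercurate(II)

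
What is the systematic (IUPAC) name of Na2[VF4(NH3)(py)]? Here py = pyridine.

The 2 sodium counter-ions carry a total charge of +2, so each complex ion is 2−.
Ligand charges: 1×ammine (neutral), 1×pyridine (neutral), 4×fluoro (-1 each); total -4. So V + (-4) = 2−, giving V = +2.
Ligands are named alphabetically: ammine before fluoro before pyridine.
The complex ion is anionic, so vanadium takes the -ate form vanadate(II).

sodium amminetetrafluoro(pyridine)vanadate(II)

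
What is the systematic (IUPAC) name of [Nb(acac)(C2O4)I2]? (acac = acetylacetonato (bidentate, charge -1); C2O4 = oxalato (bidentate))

(acetylacetonato)diiodooxalatoniobium(V)

There is no counter-ion, so the complex is neutral overall.
Ligand charges: 1×acetylacetonato (-1 each), 2×iodo (-1 each), 1×oxalato (-2 each); total -5. So Nb + (-5) = 0, giving Nb = +5.
Ligands are named alphabetically: acetylacetonato before iodo before oxalato.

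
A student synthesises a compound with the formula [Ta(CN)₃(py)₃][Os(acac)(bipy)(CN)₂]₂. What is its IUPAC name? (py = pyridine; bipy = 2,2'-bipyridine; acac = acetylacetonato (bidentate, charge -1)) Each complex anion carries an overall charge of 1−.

Both ions are complex: the cation is named first with the plain metal name, the anion second with the -ate form; each ion's ligands are alphabetised independently.
The complex anion is given as 1−; its ligand charges sum to -3, so Os = +2.
With 2 anions per cation, the cation must be 2×1 = 2+.
Cation: ligand charges sum to -3; for the ion to be 2+, Ta = +5.

tricyanotris(pyridine)tantalum(V) (acetylacetonato)(2,2'-bipyridine)dicyanoosmate(II)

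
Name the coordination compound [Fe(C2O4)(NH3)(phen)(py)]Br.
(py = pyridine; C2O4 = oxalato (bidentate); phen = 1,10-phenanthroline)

ammineoxalato(1,10-phenanthroline)(pyridine)iron(III) bromide

The 1 bromide counter-ion carries a total charge of -1, so each complex ion is 1+.
Ligand charges: 1×ammine (neutral), 1×pyridine (neutral), 1×oxalato (-2 each), 1×1,10-phenanthroline (neutral); total -2. So Fe + (-2) = 1+, giving Fe = +3.
Ligands are named alphabetically: ammine before oxalato before phenanthroline before pyridine.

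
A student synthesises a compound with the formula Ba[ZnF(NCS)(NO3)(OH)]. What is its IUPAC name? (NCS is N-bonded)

barium fluorohydroxoisothiocyanatonitratozincate(II)

The 1 barium counter-ion carries a total charge of +2, so each complex ion is 2−.
Ligand charges: 1×fluoro (-1 each), 1×isothiocyanato (-1 each), 1×nitrato (-1 each), 1×hydroxo (-1 each); total -4. So Zn + (-4) = 2−, giving Zn = +2.
Ligands are named alphabetically: fluoro before hydroxo before isothiocyanato before nitrato.
The complex ion is anionic, so zinc takes the -ate form zincate(II).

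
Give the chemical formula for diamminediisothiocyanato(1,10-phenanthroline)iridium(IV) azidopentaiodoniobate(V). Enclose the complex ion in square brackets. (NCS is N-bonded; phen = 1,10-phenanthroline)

Cation [Ir…]: ligand charges -2, Ir(IV) ⇒ ion charge 2+.
Anion [Nb…]: ligand charges -6, Nb(V) ⇒ ion charge 1−.

[Ir(NCS)2(NH3)2(phen)][NbI5(N3)]2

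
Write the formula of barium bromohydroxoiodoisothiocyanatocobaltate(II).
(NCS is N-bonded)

Ligands: 1 bromo (Br, -1), 1 isothiocyanato (NCS, -1), 1 iodo (I, -1), 1 hydroxo (OH, -1). Ligand charge sum = -4.
Charge balance with barium (+2) requires 1 complex ion per 1 barium.

Ba[CoBrI(NCS)(OH)]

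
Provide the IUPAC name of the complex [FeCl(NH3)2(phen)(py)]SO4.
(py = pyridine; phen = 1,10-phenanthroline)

diamminechloro(1,10-phenanthroline)(pyridine)iron(III) sulfate

The 1 sulfate counter-ion carries a total charge of -2, so each complex ion is 2+.
Ligand charges: 2×ammine (neutral), 1×chloro (-1 each), 1×pyridine (neutral), 1×1,10-phenanthroline (neutral); total -1. So Fe + (-1) = 2+, giving Fe = +3.
Ligands are named alphabetically: ammine before chloro before phenanthroline before pyridine.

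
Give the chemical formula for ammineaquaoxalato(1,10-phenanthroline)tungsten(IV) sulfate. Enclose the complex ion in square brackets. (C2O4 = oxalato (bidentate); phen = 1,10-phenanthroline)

[W(C2O4)(H2O)(NH3)(phen)]SO4

Ligands: 1 ammine (NH3, neutral), 1 oxalato (C2O4, -2), 1 1,10-phenanthroline (phen, neutral), 1 aqua (H2O, neutral). Ligand charge sum = -2.
With W in oxidation state +4, the complex ion is [W...]^2+.
Charge balance with sulfate (-2) requires 1 complex ion per 1 sulfate.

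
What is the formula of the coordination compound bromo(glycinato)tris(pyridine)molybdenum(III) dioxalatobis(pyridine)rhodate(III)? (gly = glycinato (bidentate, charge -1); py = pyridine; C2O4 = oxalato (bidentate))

Cation [Mo…]: ligand charges -2, Mo(III) ⇒ ion charge 1+.
Anion [Rh…]: ligand charges -4, Rh(III) ⇒ ion charge 1−.
One 1+ cation balances one 1− anion.

[MoBr(gly)(py)3][Rh(C2O4)2(py)2]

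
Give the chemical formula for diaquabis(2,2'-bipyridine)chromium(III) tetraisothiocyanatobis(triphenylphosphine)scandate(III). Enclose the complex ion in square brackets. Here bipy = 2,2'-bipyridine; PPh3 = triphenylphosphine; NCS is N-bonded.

Cation [Cr…]: ligand charges 0, Cr(III) ⇒ ion charge 3+.
Anion [Sc…]: ligand charges -4, Sc(III) ⇒ ion charge 1−.
One 3+ cation requires 3 of the 1− anion.

[Cr(bipy)2(H2O)2][Sc(NCS)4(PPh3)2]3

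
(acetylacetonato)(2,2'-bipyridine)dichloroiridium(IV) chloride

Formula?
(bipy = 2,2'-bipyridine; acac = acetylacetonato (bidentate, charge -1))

Ligands: 1 2,2'-bipyridine (bipy, neutral), 2 chloro (Cl, -1), 1 acetylacetonato (acac, -1). Ligand charge sum = -3.
With Ir in oxidation state +4, the complex ion is [Ir...]^1+.
Charge balance with chloride (-1) requires 1 complex ion per 1 chloride.

[Ir(acac)(bipy)Cl2]Cl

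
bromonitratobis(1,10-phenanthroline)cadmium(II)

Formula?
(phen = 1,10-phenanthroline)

[CdBr(NO3)(phen)2]

Ligands: 1 bromo (Br, -1), 2 1,10-phenanthroline (phen, neutral), 1 nitrato (NO3, -1). Ligand charge sum = -2.
With Cd in oxidation state +2, the complex ion is [Cd...].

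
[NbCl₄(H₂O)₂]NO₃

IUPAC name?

The 1 nitrate counter-ion carries a total charge of -1, so each complex ion is 1+.
Ligand charges: 2×aqua (neutral), 4×chloro (-1 each); total -4. So Nb + (-4) = 1+, giving Nb = +5.
Ligands are named alphabetically: aqua before chloro.

diaquatetrachloroniobium(V) nitrate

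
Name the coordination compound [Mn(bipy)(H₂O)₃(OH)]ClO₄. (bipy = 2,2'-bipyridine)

The 1 perchlorate counter-ion carries a total charge of -1, so each complex ion is 1+.
Ligand charges: 3×aqua (neutral), 1×2,2'-bipyridine (neutral), 1×hydroxo (-1 each); total -1. So Mn + (-1) = 1+, giving Mn = +2.
Ligands are named alphabetically: aqua before bipyridine before hydroxo.

triaqua(2,2'-bipyridine)hydroxomanganese(II) perchlorate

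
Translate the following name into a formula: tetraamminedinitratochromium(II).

[Cr(NH3)4(NO3)2]

Ligands: 2 nitrato (NO3, -1), 4 ammine (NH3, neutral). Ligand charge sum = -2.
With Cr in oxidation state +2, the complex ion is [Cr...].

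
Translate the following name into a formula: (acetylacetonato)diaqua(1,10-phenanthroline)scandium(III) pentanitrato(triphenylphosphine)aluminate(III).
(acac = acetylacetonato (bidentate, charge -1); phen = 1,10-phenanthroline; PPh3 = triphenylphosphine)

[Sc(acac)(H2O)2(phen)][Al(NO3)5(PPh3)]

Cation [Sc…]: ligand charges -1, Sc(III) ⇒ ion charge 2+.
Anion [Al…]: ligand charges -5, Al(III) ⇒ ion charge 2−.
One 2+ cation balances one 2− anion.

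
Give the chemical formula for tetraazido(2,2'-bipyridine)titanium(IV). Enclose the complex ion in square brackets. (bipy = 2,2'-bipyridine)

[Ti(bipy)(N3)4]

Ligands: 4 azido (N3, -1), 1 2,2'-bipyridine (bipy, neutral). Ligand charge sum = -4.
With Ti in oxidation state +4, the complex ion is [Ti...].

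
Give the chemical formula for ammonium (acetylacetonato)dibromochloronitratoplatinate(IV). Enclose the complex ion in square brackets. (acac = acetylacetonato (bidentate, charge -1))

Ligands: 1 nitrato (NO3, -1), 2 bromo (Br, -1), 1 acetylacetonato (acac, -1), 1 chloro (Cl, -1). Ligand charge sum = -5.
With Pt in oxidation state +4, the complex ion is [Pt...]^1−.
Charge balance with ammonium (+1) requires 1 complex ion per 1 ammonium.

NH4[Pt(acac)Br2Cl(NO3)]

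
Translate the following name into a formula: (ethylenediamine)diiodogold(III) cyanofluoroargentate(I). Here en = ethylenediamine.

[Au(en)I2][Ag(CN)F]

Cation [Au…]: ligand charges -2, Au(III) ⇒ ion charge 1+.
Anion [Ag…]: ligand charges -2, Ag(I) ⇒ ion charge 1−.
One 1+ cation balances one 1− anion.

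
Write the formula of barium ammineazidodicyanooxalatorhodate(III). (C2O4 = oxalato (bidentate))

Ba[Rh(C2O4)(CN)2(N3)(NH3)]

Ligands: 1 ammine (NH3, neutral), 1 azido (N3, -1), 1 oxalato (C2O4, -2), 2 cyano (CN, -1). Ligand charge sum = -5.
Charge balance with barium (+2) requires 1 complex ion per 1 barium.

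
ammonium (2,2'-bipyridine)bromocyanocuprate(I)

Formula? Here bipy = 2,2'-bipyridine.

NH4[Cu(bipy)Br(CN)]

Ligands: 1 bromo (Br, -1), 1 cyano (CN, -1), 1 2,2'-bipyridine (bipy, neutral). Ligand charge sum = -2.
Charge balance with ammonium (+1) requires 1 complex ion per 1 ammonium.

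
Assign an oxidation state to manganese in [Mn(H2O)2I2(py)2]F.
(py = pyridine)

1 fluoride outside the brackets (-1 each) → the complex ion is 1+.
Ligand charges: 2×I = -2; 2×py neutral; 2×H2O neutral; sum -2.
Mn + (-2) = 1+ ⇒ Mn is +3.

+3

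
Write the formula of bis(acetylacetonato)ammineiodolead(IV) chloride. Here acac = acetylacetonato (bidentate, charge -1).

[Pb(acac)2I(NH3)]Cl

Ligands: 1 ammine (NH3, neutral), 2 acetylacetonato (acac, -1), 1 iodo (I, -1). Ligand charge sum = -3.
With Pb in oxidation state +4, the complex ion is [Pb...]^1+.
Charge balance with chloride (-1) requires 1 complex ion per 1 chloride.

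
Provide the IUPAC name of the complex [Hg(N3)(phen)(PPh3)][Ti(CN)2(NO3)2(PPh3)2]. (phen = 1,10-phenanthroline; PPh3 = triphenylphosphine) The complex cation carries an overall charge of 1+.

The complex cation is given as 1+; its ligand charges sum to -1, so Hg = +2.
A 1:1 salt means the anion carries the equal and opposite charge, 1−.
Anion: ligand charges sum to -4; for the ion to be 1−, Ti = +3.

azido(1,10-phenanthroline)(triphenylphosphine)mercury(II) dicyanodinitratobis(triphenylphosphine)titanate(III)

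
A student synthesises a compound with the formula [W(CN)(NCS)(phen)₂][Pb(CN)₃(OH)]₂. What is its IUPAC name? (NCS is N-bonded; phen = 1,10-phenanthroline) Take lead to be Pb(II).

cyanoisothiocyanatobis(1,10-phenanthroline)tungsten(VI) tricyanohydroxoplumbate(II)

Pb is given as +2; the anion's ligand charges sum to -4, so the complex anion is 2−.
With 2 anions per cation, the cation must be 2×2 = 4+.
Cation: ligand charges sum to -2; for the ion to be 4+, W = +6.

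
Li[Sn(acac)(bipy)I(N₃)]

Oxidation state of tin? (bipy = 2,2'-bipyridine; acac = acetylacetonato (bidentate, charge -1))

1 lithium outside the brackets (+1 each) → the complex ion is 1−.
Ligand charges: 1×bipy neutral; 1×I = -1; 1×acac = -1; 1×N3 = -1; sum -3.
Sn + (-3) = 1− ⇒ Sn is +2.

+2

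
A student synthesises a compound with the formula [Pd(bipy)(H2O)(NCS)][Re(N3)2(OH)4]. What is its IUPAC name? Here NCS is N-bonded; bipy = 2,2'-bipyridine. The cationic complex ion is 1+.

aqua(2,2'-bipyridine)isothiocyanatopalladium(II) diazidotetrahydroxorhenate(V)

The complex cation is given as 1+; its ligand charges sum to -1, so Pd = +2.
A 1:1 salt means the anion carries the equal and opposite charge, 1−.
Anion: ligand charges sum to -6; for the ion to be 1−, Re = +5.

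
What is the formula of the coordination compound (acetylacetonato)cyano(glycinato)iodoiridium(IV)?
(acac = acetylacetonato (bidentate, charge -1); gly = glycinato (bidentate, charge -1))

[Ir(acac)(CN)(gly)I]

Ligands: 1 acetylacetonato (acac, -1), 1 glycinato (gly, -1), 1 iodo (I, -1), 1 cyano (CN, -1). Ligand charge sum = -4.
With Ir in oxidation state +4, the complex ion is [Ir...].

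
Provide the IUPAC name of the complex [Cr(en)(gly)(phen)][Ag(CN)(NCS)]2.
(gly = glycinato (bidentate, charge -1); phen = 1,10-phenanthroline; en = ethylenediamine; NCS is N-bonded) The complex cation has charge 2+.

(ethylenediamine)(glycinato)(1,10-phenanthroline)chromium(III) cyanoisothiocyanatoargentate(I)

The complex cation is given as 2+; its ligand charges sum to -1, so Cr = +3.
With 2 anions per cation, each anion must be 2/2 = 1−.
Anion: ligand charges sum to -2; for the ion to be 1−, Ag = +1.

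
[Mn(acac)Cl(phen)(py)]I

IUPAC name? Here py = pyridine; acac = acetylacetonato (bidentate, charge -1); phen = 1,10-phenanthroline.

(acetylacetonato)chloro(1,10-phenanthroline)(pyridine)manganese(III) iodide

The 1 iodide counter-ion carries a total charge of -1, so each complex ion is 1+.
Ligand charges: 1×chloro (-1 each), 1×pyridine (neutral), 1×acetylacetonato (-1 each), 1×1,10-phenanthroline (neutral); total -2. So Mn + (-2) = 1+, giving Mn = +3.
Ligands are named alphabetically: acetylacetonato before chloro before phenanthroline before pyridine.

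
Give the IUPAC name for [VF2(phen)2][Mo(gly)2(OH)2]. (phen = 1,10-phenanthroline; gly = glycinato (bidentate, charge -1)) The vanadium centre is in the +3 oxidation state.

difluorobis(1,10-phenanthroline)vanadium(III) bis(glycinato)dihydroxomolybdate(III)

V is given as +3; the cation's ligand charges sum to -2, so the complex cation is 1+.
A 1:1 salt means the anion carries the equal and opposite charge, 1−.
Anion: ligand charges sum to -4; for the ion to be 1−, Mo = +3.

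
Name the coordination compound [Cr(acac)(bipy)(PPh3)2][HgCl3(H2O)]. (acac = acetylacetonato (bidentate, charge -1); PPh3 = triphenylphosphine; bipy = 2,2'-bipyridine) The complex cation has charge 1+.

Both ions are complex: the cation is named first with the plain metal name, the anion second with the -ate form; each ion's ligands are alphabetised independently.
The complex cation is given as 1+; its ligand charges sum to -1, so Cr = +2.
A 1:1 salt means the anion carries the equal and opposite charge, 1−.
Anion: ligand charges sum to -3; for the ion to be 1−, Hg = +2.

(acetylacetonato)(2,2'-bipyridine)bis(triphenylphosphine)chromium(II) aquatrichloromercurate(II)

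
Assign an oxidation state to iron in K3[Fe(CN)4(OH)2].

+3

3 potassium outside the brackets (+1 each) → the complex ion is 3−.
Ligand charges: 4×CN = -4; 2×OH = -2; sum -6.
Fe + (-6) = 3− ⇒ Fe is +3.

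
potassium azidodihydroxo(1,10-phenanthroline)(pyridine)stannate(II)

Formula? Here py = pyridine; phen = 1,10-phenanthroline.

Ligands: 1 pyridine (py, neutral), 1 azido (N3, -1), 2 hydroxo (OH, -1), 1 1,10-phenanthroline (phen, neutral). Ligand charge sum = -3.
Charge balance with potassium (+1) requires 1 complex ion per 1 potassium.

K[Sn(N3)(OH)2(phen)(py)]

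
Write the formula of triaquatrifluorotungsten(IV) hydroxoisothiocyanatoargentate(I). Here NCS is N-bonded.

[WF3(H2O)3][Ag(NCS)(OH)]

Cation [W…]: ligand charges -3, W(IV) ⇒ ion charge 1+.
Anion [Ag…]: ligand charges -2, Ag(I) ⇒ ion charge 1−.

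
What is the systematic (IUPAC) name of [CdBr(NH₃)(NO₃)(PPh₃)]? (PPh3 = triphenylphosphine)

amminebromonitrato(triphenylphosphine)cadmium(II)

There is no counter-ion, so the complex is neutral overall.
Ligand charges: 1×nitrato (-1 each), 1×bromo (-1 each), 1×ammine (neutral), 1×triphenylphosphine (neutral); total -2. So Cd + (-2) = 0, giving Cd = +2.
Ligands are named alphabetically: ammine before bromo before nitrato before triphenylphosphine.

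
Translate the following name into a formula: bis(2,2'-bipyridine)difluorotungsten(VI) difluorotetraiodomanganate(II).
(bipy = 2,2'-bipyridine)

Cation [W…]: ligand charges -2, W(VI) ⇒ ion charge 4+.
Anion [Mn…]: ligand charges -6, Mn(II) ⇒ ion charge 4−.
One 4+ cation balances one 4− anion.

[W(bipy)2F2][MnF2I4]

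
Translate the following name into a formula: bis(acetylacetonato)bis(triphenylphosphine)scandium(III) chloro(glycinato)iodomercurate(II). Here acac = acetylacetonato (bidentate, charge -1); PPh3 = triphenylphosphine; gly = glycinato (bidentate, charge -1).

Cation [Sc…]: ligand charges -2, Sc(III) ⇒ ion charge 1+.
Anion [Hg…]: ligand charges -3, Hg(II) ⇒ ion charge 1−.
One 1+ cation balances one 1− anion.

[Sc(acac)2(PPh3)2][HgCl(gly)I]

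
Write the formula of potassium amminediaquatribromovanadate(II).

K[VBr3(H2O)2(NH3)]

Ligands: 2 aqua (H2O, neutral), 1 ammine (NH3, neutral), 3 bromo (Br, -1). Ligand charge sum = -3.
With V in oxidation state +2, the complex ion is [V...]^1−.
Charge balance with potassium (+1) requires 1 complex ion per 1 potassium.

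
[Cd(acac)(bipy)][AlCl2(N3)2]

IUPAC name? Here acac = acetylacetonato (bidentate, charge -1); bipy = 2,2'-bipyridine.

Cadmium is always +2 in its complexes; the cation's ligand charges sum to -1, so the complex cation is 1+.
A 1:1 salt means the anion carries the equal and opposite charge, 1−.
Anion: ligand charges sum to -4; for the ion to be 1−, Al = +3.

(acetylacetonato)(2,2'-bipyridine)cadmium(II) diazidodichloroaluminate(III)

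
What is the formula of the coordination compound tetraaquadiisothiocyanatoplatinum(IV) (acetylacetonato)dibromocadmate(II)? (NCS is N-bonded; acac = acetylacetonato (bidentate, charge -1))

[Pt(H2O)4(NCS)2][Cd(acac)Br2]2

Cation [Pt…]: ligand charges -2, Pt(IV) ⇒ ion charge 2+.
Anion [Cd…]: ligand charges -3, Cd(II) ⇒ ion charge 1−.
One 2+ cation requires 2 of the 1− anion.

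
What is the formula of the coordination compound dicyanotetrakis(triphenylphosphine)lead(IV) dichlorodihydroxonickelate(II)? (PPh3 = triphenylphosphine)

[Pb(CN)2(PPh3)4][NiCl2(OH)2]

Cation [Pb…]: ligand charges -2, Pb(IV) ⇒ ion charge 2+.
Anion [Ni…]: ligand charges -4, Ni(II) ⇒ ion charge 2−.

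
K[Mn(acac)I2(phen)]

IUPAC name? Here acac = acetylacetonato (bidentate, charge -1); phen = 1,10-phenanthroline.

The 1 potassium counter-ion carries a total charge of +1, so each complex ion is 1−.
Ligand charges: 2×iodo (-1 each), 1×acetylacetonato (-1 each), 1×1,10-phenanthroline (neutral); total -3. So Mn + (-3) = 1−, giving Mn = +2.
The complex ion is anionic, so manganese takes the -ate form manganate(II).

potassium (acetylacetonato)diiodo(1,10-phenanthroline)manganate(II)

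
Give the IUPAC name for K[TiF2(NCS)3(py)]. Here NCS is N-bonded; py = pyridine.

potassium difluorotriisothiocyanato(pyridine)titanate(IV)

The 1 potassium counter-ion carries a total charge of +1, so each complex ion is 1−.
Ligand charges: 3×isothiocyanato (-1 each), 2×fluoro (-1 each), 1×pyridine (neutral); total -5. So Ti + (-5) = 1−, giving Ti = +4.
Ligands are named alphabetically: fluoro before isothiocyanato before pyridine.
The complex ion is anionic, so titanium takes the -ate form titanate(IV).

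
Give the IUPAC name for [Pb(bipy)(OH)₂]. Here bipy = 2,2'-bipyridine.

There is no counter-ion, so the complex is neutral overall.
Ligand charges: 2×hydroxo (-1 each), 1×2,2'-bipyridine (neutral); total -2. So Pb + (-2) = 0, giving Pb = +2.
Ligands are named alphabetically: bipyridine before hydroxo.

(2,2'-bipyridine)dihydroxolead(II)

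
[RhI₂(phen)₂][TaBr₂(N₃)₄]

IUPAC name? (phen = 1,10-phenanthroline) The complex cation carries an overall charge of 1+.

diiodobis(1,10-phenanthroline)rhodium(III) tetraazidodibromotantalate(V)

The complex cation is given as 1+; its ligand charges sum to -2, so Rh = +3.
A 1:1 salt means the anion carries the equal and opposite charge, 1−.
Anion: ligand charges sum to -6; for the ion to be 1−, Ta = +5.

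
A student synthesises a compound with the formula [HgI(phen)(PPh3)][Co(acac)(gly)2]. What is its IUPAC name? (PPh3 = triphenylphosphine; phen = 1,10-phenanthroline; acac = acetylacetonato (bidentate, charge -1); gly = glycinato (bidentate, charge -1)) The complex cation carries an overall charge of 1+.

iodo(1,10-phenanthroline)(triphenylphosphine)mercury(II) (acetylacetonato)bis(glycinato)cobaltate(II)

Both ions are complex: the cation is named first with the plain metal name, the anion second with the -ate form; each ion's ligands are alphabetised independently.
The complex cation is given as 1+; its ligand charges sum to -1, so Hg = +2.
A 1:1 salt means the anion carries the equal and opposite charge, 1−.
Anion: ligand charges sum to -3; for the ion to be 1−, Co = +2.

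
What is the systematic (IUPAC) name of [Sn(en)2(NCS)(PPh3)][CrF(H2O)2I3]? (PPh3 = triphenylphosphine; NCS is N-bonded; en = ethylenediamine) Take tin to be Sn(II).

bis(ethylenediamine)isothiocyanato(triphenylphosphine)tin(II) diaquafluorotriiodochromate(III)

Sn is given as +2; the cation's ligand charges sum to -1, so the complex cation is 1+.
A 1:1 salt means the anion carries the equal and opposite charge, 1−.
Anion: ligand charges sum to -4; for the ion to be 1−, Cr = +3.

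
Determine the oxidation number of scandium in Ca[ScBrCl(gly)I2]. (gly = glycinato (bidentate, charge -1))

1 calcium outside the brackets (+2 each) → the complex ion is 2−.
Ligand charges: 1×Cl = -1; 1×Br = -1; 1×gly = -1; 2×I = -2; sum -5.
Sc + (-5) = 2− ⇒ Sc is +3.

+3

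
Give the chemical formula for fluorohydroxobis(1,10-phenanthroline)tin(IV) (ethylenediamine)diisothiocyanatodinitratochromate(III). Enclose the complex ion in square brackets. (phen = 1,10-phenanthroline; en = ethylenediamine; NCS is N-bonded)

[SnF(OH)(phen)2][Cr(en)(NCS)2(NO3)2]2

Cation [Sn…]: ligand charges -2, Sn(IV) ⇒ ion charge 2+.
Anion [Cr…]: ligand charges -4, Cr(III) ⇒ ion charge 1−.
One 2+ cation requires 2 of the 1− anion.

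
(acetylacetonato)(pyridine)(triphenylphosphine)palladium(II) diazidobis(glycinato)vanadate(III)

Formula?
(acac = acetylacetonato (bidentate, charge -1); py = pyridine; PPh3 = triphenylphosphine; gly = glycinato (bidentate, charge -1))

[Pd(acac)(PPh3)(py)][V(gly)2(N3)2]

Cation [Pd…]: ligand charges -1, Pd(II) ⇒ ion charge 1+.
Anion [V…]: ligand charges -4, V(III) ⇒ ion charge 1−.
One 1+ cation balances one 1− anion.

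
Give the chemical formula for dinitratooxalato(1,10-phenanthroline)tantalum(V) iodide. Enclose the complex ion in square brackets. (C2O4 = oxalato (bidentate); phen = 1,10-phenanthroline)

Ligands: 1 oxalato (C2O4, -2), 1 1,10-phenanthroline (phen, neutral), 2 nitrato (NO3, -1). Ligand charge sum = -4.
With Ta in oxidation state +5, the complex ion is [Ta...]^1+.
Charge balance with iodide (-1) requires 1 complex ion per 1 iodide.

[Ta(C2O4)(NO3)2(phen)]I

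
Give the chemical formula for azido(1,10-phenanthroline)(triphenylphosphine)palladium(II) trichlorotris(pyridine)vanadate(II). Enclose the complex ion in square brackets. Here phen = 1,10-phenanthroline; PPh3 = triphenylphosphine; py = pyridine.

Cation [Pd…]: ligand charges -1, Pd(II) ⇒ ion charge 1+.
Anion [V…]: ligand charges -3, V(II) ⇒ ion charge 1−.
One 1+ cation balances one 1− anion.

[Pd(N3)(phen)(PPh3)][VCl3(py)3]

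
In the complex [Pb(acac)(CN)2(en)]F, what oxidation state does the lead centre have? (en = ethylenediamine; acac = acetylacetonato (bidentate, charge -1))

+4

1 fluoride outside the brackets (-1 each) → the complex ion is 1+.
Ligand charges: 1×en neutral; 2×CN = -2; 1×acac = -1; sum -3.
Pb + (-3) = 1+ ⇒ Pb is +4.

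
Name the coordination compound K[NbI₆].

The 1 potassium counter-ion carries a total charge of +1, so each complex ion is 1−.
Ligand charges: 6×iodo (-1 each); total -6. So Nb + (-6) = 1−, giving Nb = +5.
The complex ion is anionic, so niobium takes the -ate form niobate(V).

potassium hexaiodoniobate(V)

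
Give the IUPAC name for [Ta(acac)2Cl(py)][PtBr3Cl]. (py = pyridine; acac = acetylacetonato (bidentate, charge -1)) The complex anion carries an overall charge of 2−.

bis(acetylacetonato)chloro(pyridine)tantalum(V) tribromochloroplatinate(II)

The complex anion is given as 2−; its ligand charges sum to -4, so Pt = +2.
A 1:1 salt means the cation carries the equal and opposite charge, 2+.
Cation: ligand charges sum to -3; for the ion to be 2+, Ta = +5.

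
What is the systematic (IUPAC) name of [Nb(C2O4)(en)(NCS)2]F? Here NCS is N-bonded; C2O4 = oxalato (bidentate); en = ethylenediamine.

(ethylenediamine)diisothiocyanatooxalatoniobium(V) fluoride

The 1 fluoride counter-ion carries a total charge of -1, so each complex ion is 1+.
Ligand charges: 2×isothiocyanato (-1 each), 1×oxalato (-2 each), 1×ethylenediamine (neutral); total -4. So Nb + (-4) = 1+, giving Nb = +5.
Ligands are named alphabetically: ethylenediamine before isothiocyanato before oxalato.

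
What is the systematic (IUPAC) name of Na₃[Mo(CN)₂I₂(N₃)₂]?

The 3 sodium counter-ions carry a total charge of +3, so each complex ion is 3−.
Ligand charges: 2×cyano (-1 each), 2×azido (-1 each), 2×iodo (-1 each); total -6. So Mo + (-6) = 3−, giving Mo = +3.
The complex ion is anionic, so molybdenum takes the -ate form molybdate(III).

sodium diazidodicyanodiiodomolybdate(III)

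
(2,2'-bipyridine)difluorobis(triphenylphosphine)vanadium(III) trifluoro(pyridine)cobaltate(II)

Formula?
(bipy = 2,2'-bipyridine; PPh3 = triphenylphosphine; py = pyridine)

Cation [V…]: ligand charges -2, V(III) ⇒ ion charge 1+.
Anion [Co…]: ligand charges -3, Co(II) ⇒ ion charge 1−.
One 1+ cation balances one 1− anion.

[V(bipy)F2(PPh3)2][CoF3(py)]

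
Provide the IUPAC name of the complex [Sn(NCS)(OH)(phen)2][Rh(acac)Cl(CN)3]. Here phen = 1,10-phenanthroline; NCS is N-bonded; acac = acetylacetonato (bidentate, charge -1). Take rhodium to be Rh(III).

hydroxoisothiocyanatobis(1,10-phenanthroline)tin(IV) (acetylacetonato)chlorotricyanorhodate(III)

Rh is given as +3; the anion's ligand charges sum to -5, so the complex anion is 2−.
A 1:1 salt means the cation carries the equal and opposite charge, 2+.
Cation: ligand charges sum to -2; for the ion to be 2+, Sn = +4.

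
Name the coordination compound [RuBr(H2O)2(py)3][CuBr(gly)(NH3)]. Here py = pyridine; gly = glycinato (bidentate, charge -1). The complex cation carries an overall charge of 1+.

Both ions are complex: the cation is named first with the plain metal name, the anion second with the -ate form; each ion's ligands are alphabetised independently.
The complex cation is given as 1+; its ligand charges sum to -1, so Ru = +2.
A 1:1 salt means the anion carries the equal and opposite charge, 1−.
Anion: ligand charges sum to -2; for the ion to be 1−, Cu = +1.

diaquabromotris(pyridine)ruthenium(II) amminebromo(glycinato)cuprate(I)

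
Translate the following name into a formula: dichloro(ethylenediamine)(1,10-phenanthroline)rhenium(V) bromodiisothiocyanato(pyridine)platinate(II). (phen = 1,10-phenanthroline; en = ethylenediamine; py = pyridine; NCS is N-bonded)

[ReCl2(en)(phen)][PtBr(NCS)2(py)]3

Cation [Re…]: ligand charges -2, Re(V) ⇒ ion charge 3+.
Anion [Pt…]: ligand charges -3, Pt(II) ⇒ ion charge 1−.
One 3+ cation requires 3 of the 1− anion.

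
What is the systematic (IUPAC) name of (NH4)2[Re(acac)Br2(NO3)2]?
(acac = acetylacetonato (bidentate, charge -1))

The 2 ammonium counter-ions carry a total charge of +2, so each complex ion is 2−.
Ligand charges: 1×acetylacetonato (-1 each), 2×nitrato (-1 each), 2×bromo (-1 each); total -5. So Re + (-5) = 2−, giving Re = +3.
Ligands are named alphabetically: acetylacetonato before bromo before nitrato.
The complex ion is anionic, so rhenium takes the -ate form rhenate(III).

ammonium (acetylacetonato)dibromodinitratorhenate(III)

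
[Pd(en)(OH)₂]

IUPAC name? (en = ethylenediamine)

There is no counter-ion, so the complex is neutral overall.
Ligand charges: 1×ethylenediamine (neutral), 2×hydroxo (-1 each); total -2. So Pd + (-2) = 0, giving Pd = +2.
Ligands are named alphabetically: ethylenediamine before hydroxo.

(ethylenediamine)dihydroxopalladium(II)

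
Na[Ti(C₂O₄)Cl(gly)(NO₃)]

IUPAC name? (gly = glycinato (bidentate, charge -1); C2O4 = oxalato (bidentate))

The 1 sodium counter-ion carries a total charge of +1, so each complex ion is 1−.
Ligand charges: 1×glycinato (-1 each), 1×nitrato (-1 each), 1×oxalato (-2 each), 1×chloro (-1 each); total -5. So Ti + (-5) = 1−, giving Ti = +4.
Ligands are named alphabetically: chloro before glycinato before nitrato before oxalato.
The complex ion is anionic, so titanium takes the -ate form titanate(IV).

sodium chloro(glycinato)nitratooxalatotitanate(IV)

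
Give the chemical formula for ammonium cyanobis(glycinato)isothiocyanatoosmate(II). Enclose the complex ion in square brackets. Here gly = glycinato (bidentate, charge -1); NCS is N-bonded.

Ligands: 2 glycinato (gly, -1), 1 cyano (CN, -1), 1 isothiocyanato (NCS, -1). Ligand charge sum = -4.
Charge balance with ammonium (+1) requires 1 complex ion per 2 ammonium.

(NH4)2[Os(CN)(gly)2(NCS)]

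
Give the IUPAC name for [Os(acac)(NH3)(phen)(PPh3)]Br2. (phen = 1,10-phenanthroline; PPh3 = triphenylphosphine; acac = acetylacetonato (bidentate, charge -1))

The 2 bromide counter-ions carry a total charge of -2, so each complex ion is 2+.
Ligand charges: 1×1,10-phenanthroline (neutral), 1×ammine (neutral), 1×triphenylphosphine (neutral), 1×acetylacetonato (-1 each); total -1. So Os + (-1) = 2+, giving Os = +3.
Ligands are named alphabetically: acetylacetonato before ammine before phenanthroline before triphenylphosphine.

(acetylacetonato)ammine(1,10-phenanthroline)(triphenylphosphine)osmium(III) bromide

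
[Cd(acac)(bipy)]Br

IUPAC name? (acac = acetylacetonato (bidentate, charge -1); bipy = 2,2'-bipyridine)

(acetylacetonato)(2,2'-bipyridine)cadmium(II) bromide

The 1 bromide counter-ion carries a total charge of -1, so each complex ion is 1+.
Ligand charges: 1×acetylacetonato (-1 each), 1×2,2'-bipyridine (neutral); total -1. So Cd + (-1) = 1+, giving Cd = +2.
Ligands are named alphabetically: acetylacetonato before bipyridine.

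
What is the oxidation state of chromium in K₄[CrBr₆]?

+2

4 potassium outside the brackets (+1 each) → the complex ion is 4−.
Ligand charges: 6×Br = -6; sum -6.
Cr + (-6) = 4− ⇒ Cr is +2.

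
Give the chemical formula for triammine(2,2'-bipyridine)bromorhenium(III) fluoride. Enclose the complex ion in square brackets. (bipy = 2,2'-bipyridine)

[Re(bipy)Br(NH3)3]F2

Ligands: 1 2,2'-bipyridine (bipy, neutral), 1 bromo (Br, -1), 3 ammine (NH3, neutral). Ligand charge sum = -1.
With Re in oxidation state +3, the complex ion is [Re...]^2+.
Charge balance with fluoride (-1) requires 1 complex ion per 2 fluoride.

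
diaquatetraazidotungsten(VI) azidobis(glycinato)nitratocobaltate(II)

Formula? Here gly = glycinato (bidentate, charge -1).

Cation [W…]: ligand charges -4, W(VI) ⇒ ion charge 2+.
Anion [Co…]: ligand charges -4, Co(II) ⇒ ion charge 2−.

[W(H2O)2(N3)4][Co(gly)2(N3)(NO3)]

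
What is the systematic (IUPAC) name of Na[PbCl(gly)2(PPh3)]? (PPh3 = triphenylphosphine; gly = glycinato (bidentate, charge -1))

The 1 sodium counter-ion carries a total charge of +1, so each complex ion is 1−.
Ligand charges: 1×chloro (-1 each), 1×triphenylphosphine (neutral), 2×glycinato (-1 each); total -3. So Pb + (-3) = 1−, giving Pb = +2.
Ligands are named alphabetically: chloro before glycinato before triphenylphosphine.
The complex ion is anionic, so lead takes the -ate form plumbate(II).

sodium chlorobis(glycinato)(triphenylphosphine)plumbate(II)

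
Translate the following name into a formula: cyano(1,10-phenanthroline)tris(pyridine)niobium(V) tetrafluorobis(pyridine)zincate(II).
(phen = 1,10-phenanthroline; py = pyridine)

Cation [Nb…]: ligand charges -1, Nb(V) ⇒ ion charge 4+.
Anion [Zn…]: ligand charges -4, Zn(II) ⇒ ion charge 2−.

[Nb(CN)(phen)(py)3][ZnF4(py)2]2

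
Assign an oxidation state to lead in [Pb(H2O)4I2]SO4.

1 sulfate outside the brackets (-2 each) → the complex ion is 2+.
Ligand charges: 4×H2O neutral; 2×I = -2; sum -2.
Pb + (-2) = 2+ ⇒ Pb is +4.

+4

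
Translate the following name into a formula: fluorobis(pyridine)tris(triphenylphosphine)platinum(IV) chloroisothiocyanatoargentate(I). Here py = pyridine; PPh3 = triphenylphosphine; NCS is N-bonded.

Cation [Pt…]: ligand charges -1, Pt(IV) ⇒ ion charge 3+.
Anion [Ag…]: ligand charges -2, Ag(I) ⇒ ion charge 1−.
One 3+ cation requires 3 of the 1− anion.

[PtF(PPh3)3(py)2][AgCl(NCS)]3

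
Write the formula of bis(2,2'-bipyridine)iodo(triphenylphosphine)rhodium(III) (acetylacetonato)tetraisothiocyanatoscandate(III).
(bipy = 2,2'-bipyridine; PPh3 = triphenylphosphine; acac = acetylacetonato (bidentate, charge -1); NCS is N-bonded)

[Rh(bipy)2I(PPh3)][Sc(acac)(NCS)4]

Cation [Rh…]: ligand charges -1, Rh(III) ⇒ ion charge 2+.
Anion [Sc…]: ligand charges -5, Sc(III) ⇒ ion charge 2−.
One 2+ cation balances one 2− anion.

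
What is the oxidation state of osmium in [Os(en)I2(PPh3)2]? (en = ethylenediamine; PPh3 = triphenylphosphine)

+2

No counter-ion: the bracketed complex is neutral.
Ligand charges: 1×en neutral; 2×PPh3 neutral; 2×I = -2; sum -2.
Os + (-2) = 0 ⇒ Os is +2.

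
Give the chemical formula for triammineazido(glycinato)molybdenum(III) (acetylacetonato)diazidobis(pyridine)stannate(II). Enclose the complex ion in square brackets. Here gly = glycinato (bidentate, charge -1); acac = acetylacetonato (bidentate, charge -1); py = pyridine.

[Mo(gly)(N3)(NH3)3][Sn(acac)(N3)2(py)2]

Cation [Mo…]: ligand charges -2, Mo(III) ⇒ ion charge 1+.
Anion [Sn…]: ligand charges -3, Sn(II) ⇒ ion charge 1−.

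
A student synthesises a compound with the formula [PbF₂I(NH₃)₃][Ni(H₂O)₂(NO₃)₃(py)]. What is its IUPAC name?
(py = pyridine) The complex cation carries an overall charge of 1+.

triamminedifluoroiodolead(IV) diaquatrinitrato(pyridine)nickelate(II)

The complex cation is given as 1+; its ligand charges sum to -3, so Pb = +4.
A 1:1 salt means the anion carries the equal and opposite charge, 1−.
Anion: ligand charges sum to -3; for the ion to be 1−, Ni = +2.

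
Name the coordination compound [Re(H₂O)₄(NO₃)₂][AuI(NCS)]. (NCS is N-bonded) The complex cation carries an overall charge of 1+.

Both ions are complex: the cation is named first with the plain metal name, the anion second with the -ate form; each ion's ligands are alphabetised independently.
The complex cation is given as 1+; its ligand charges sum to -2, so Re = +3.
A 1:1 salt means the anion carries the equal and opposite charge, 1−.
Anion: ligand charges sum to -2; for the ion to be 1−, Au = +1.

tetraaquadinitratorhenium(III) iodoisothiocyanatoaurate(I)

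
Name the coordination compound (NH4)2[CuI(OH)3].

The 2 ammonium counter-ions carry a total charge of +2, so each complex ion is 2−.
Ligand charges: 1×iodo (-1 each), 3×hydroxo (-1 each); total -4. So Cu + (-4) = 2−, giving Cu = +2.
Ligands are named alphabetically: hydroxo before iodo.
The complex ion is anionic, so copper takes the -ate form cuprate(II).

ammonium trihydroxoiodocuprate(II)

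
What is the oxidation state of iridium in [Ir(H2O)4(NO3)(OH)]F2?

+4

2 fluoride outside the brackets (-1 each) → the complex ion is 2+.
Ligand charges: 1×NO3 = -1; 4×H2O neutral; 1×OH = -1; sum -2.
Ir + (-2) = 2+ ⇒ Ir is +4.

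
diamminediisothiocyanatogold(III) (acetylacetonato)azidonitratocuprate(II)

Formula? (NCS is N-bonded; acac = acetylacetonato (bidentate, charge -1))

Cation [Au…]: ligand charges -2, Au(III) ⇒ ion charge 1+.
Anion [Cu…]: ligand charges -3, Cu(II) ⇒ ion charge 1−.
One 1+ cation balances one 1− anion.

[Au(NCS)2(NH3)2][Cu(acac)(N3)(NO3)]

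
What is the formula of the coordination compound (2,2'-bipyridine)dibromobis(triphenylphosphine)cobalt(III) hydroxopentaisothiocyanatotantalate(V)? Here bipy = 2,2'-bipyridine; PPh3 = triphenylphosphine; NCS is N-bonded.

Cation [Co…]: ligand charges -2, Co(III) ⇒ ion charge 1+.
Anion [Ta…]: ligand charges -6, Ta(V) ⇒ ion charge 1−.

[Co(bipy)Br2(PPh3)2][Ta(NCS)5(OH)]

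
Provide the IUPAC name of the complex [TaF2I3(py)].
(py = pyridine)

There is no counter-ion, so the complex is neutral overall.
Ligand charges: 1×pyridine (neutral), 3×iodo (-1 each), 2×fluoro (-1 each); total -5. So Ta + (-5) = 0, giving Ta = +5.
Ligands are named alphabetically: fluoro before iodo before pyridine.

difluorotriiodo(pyridine)tantalum(V)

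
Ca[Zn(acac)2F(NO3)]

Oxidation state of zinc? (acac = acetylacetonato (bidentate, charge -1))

+2

1 calcium outside the brackets (+2 each) → the complex ion is 2−.
Ligand charges: 1×F = -1; 2×acac = -2; 1×NO3 = -1; sum -4.
Zn + (-4) = 2− ⇒ Zn is +2.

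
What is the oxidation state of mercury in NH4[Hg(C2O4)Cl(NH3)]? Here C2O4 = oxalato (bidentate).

+2

1 ammonium outside the brackets (+1 each) → the complex ion is 1−.
Ligand charges: 1×NH3 neutral; 1×C2O4 = -2; 1×Cl = -1; sum -3.
Hg + (-3) = 1− ⇒ Hg is +2.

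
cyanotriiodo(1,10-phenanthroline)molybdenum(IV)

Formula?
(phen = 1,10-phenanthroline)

Ligands: 1 1,10-phenanthroline (phen, neutral), 3 iodo (I, -1), 1 cyano (CN, -1). Ligand charge sum = -4.
With Mo in oxidation state +4, the complex ion is [Mo...].

[Mo(CN)I3(phen)]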